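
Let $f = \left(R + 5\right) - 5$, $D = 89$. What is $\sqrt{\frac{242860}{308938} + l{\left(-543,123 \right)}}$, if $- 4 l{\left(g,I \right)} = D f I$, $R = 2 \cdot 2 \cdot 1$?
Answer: $\frac{i \sqrt{261184018786397}}{154469} \approx 104.62 i$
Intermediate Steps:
$R = 4$ ($R = 4 \cdot 1 = 4$)
$f = 4$ ($f = \left(4 + 5\right) - 5 = 9 - 5 = 4$)
$l{\left(g,I \right)} = - 89 I$ ($l{\left(g,I \right)} = - \frac{89 \cdot 4 I}{4} = - \frac{356 I}{4} = - 89 I$)
$\sqrt{\frac{242860}{308938} + l{\left(-543,123 \right)}} = \sqrt{\frac{242860}{308938} - 10947} = \sqrt{242860 \cdot \frac{1}{308938} - 10947} = \sqrt{\frac{121430}{154469} - 10947} = \sqrt{- \frac{1690850713}{154469}} = \frac{i \sqrt{261184018786397}}{154469}$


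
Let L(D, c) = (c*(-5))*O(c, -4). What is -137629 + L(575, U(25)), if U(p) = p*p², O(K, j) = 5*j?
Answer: 1424871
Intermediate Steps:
U(p) = p³
L(D, c) = 100*c (L(D, c) = (c*(-5))*(5*(-4)) = -5*c*(-20) = 100*c)
-137629 + L(575, U(25)) = -137629 + 100*25³ = -137629 + 100*15625 = -137629 + 1562500 = 1424871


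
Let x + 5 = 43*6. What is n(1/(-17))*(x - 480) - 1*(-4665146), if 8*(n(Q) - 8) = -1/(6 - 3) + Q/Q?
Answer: 55959733/12 ≈ 4.6633e+6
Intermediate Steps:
n(Q) = 97/12 (n(Q) = 8 + (-1/(6 - 3) + Q/Q)/8 = 8 + (-1/3 + 1)/8 = 8 + (-1*⅓ + 1)/8 = 8 + (-⅓ + 1)/8 = 8 + (⅛)*(⅔) = 8 + 1/12 = 97/12)
x = 253 (x = -5 + 43*6 = -5 + 258 = 253)
n(1/(-17))*(x - 480) - 1*(-4665146) = 97*(253 - 480)/12 - 1*(-4665146) = (97/12)*(-227) + 4665146 = -22019/12 + 4665146 = 55959733/12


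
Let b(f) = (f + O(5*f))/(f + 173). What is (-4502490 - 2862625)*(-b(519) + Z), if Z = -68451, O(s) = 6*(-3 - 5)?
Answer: 348874913879745/692 ≈ 5.0415e+11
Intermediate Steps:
O(s) = -48 (O(s) = 6*(-8) = -48)
b(f) = (-48 + f)/(173 + f) (b(f) = (f - 48)/(f + 173) = (-48 + f)/(173 + f))
(-4502490 - 2862625)*(-b(519) + Z) = (-4502490 - 2862625)*(-(-48 + 519)/(173 + 519) - 68451) = -7365115*(-471/692 - 68451) = -7365115*(-47368563/692) = 348874913879745/692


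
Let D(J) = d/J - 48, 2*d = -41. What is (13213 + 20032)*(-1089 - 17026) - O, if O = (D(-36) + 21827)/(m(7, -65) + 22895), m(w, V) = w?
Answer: -993048782085329/1648944 ≈ -6.0223e+8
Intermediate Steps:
d = -41/2 (d = (½)*(-41) = -41/2 ≈ -20.500)
D(J) = -48 - 41/(2*J) (D(J) = -41/(2*J) - 48 = -48 - 41/(2*J))
O = 1568129/1648944 (O = ((-48 - 41/2/(-36)) + 21827)/(7 + 22895) = ((-48 - 41/2*(-1/36)) + 21827)/22902 = ((-48 + 41/72) + 21827)*(1/22902) = (-3415/72 + 21827)*(1/22902) = (1568129/72)*(1/22902) = 1568129/1648944 ≈ 0.95099)
(13213 + 20032)*(-1089 - 17026) - O = (13213 + 20032)*(-1089 - 17026) - 1*1568129/1648944 = 33245*(-18115) - 1568129/1648944 = -602233175 - 1568129/1648944 = -993048782085329/1648944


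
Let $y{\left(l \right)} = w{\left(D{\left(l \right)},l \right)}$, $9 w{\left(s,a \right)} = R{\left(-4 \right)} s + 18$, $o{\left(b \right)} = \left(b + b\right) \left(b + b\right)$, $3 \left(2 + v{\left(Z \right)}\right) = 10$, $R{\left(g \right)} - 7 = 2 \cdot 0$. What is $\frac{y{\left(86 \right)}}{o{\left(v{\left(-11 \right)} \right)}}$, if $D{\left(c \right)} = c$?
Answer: $\frac{155}{16} \approx 9.6875$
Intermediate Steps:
$R{\left(g \right)} = 7$ ($R{\left(g \right)} = 7 + 2 \cdot 0 = 7 + 0 = 7$)
$v{\left(Z \right)} = \frac{4}{3}$ ($v{\left(Z \right)} = -2 + \frac{1}{3} \cdot 10 = -2 + \frac{10}{3} = \frac{4}{3}$)
$o{\left(b \right)} = 4 b^{2}$ ($o{\left(b \right)} = 2 b 2 b = 4 b^{2}$)
$w{\left(s,a \right)} = 2 + \frac{7 s}{9}$ ($w{\left(s,a \right)} = \frac{7 s + 18}{9} = \frac{18 + 7 s}{9} = 2 + \frac{7 s}{9}$)
$y{\left(l \right)} = 2 + \frac{7 l}{9}$
$\frac{y{\left(86 \right)}}{o{\left(v{\left(-11 \right)} \right)}} = \frac{2 + \frac{7}{9} \cdot 86}{4 \left(\frac{4}{3}\right)^{2}} = \frac{2 + \frac{602}{9}}{4 \cdot \frac{16}{9}} = \frac{620}{9 \cdot \frac{64}{9}} = \frac{620}{9} \cdot \frac{9}{64} = \frac{155}{16}$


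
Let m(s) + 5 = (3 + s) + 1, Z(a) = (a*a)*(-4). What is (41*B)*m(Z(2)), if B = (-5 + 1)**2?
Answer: -11152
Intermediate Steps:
B = 16 (B = (-4)**2 = 16)
Z(a) = -4*a**2 (Z(a) = a**2*(-4) = -4*a**2)
m(s) = -1 + s (m(s) = -5 + ((3 + s) + 1) = -5 + (4 + s) = -1 + s)
(41*B)*m(Z(2)) = (41*16)*(-1 - 4*2**2) = 656*(-1 - 4*4) = 656*(-1 - 16) = 656*(-17) = -11152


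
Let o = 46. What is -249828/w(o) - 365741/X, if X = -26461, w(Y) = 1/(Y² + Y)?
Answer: -14292330240955/26461 ≈ -5.4013e+8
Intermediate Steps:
w(Y) = 1/(Y + Y²)
-249828/w(o) - 365741/X = -249828/(1/(46*(1 + 46))) - 365741/(-26461) = -249828/((1/46)/47) - 365741*(-1/26461) = -249828/((1/46)*(1/47)) + 365741/26461 = -249828/1/2162 + 365741/26461 = -249828*2162 + 365741/26461 = -540128136 + 365741/26461 = -14292330240955/26461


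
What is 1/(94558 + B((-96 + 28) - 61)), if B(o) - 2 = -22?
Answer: 1/94538 ≈ 1.0578e-5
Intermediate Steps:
B(o) = -20 (B(o) = 2 - 22 = -20)
1/(94558 + B((-96 + 28) - 61)) = 1/(94558 - 20) = 1/94538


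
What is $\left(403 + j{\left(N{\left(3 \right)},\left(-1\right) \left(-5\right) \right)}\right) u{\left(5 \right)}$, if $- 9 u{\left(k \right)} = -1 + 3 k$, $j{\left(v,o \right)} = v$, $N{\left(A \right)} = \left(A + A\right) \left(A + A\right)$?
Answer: $- \frac{6146}{9} \approx -682.89$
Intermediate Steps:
$N{\left(A \right)} = 4 A^{2}$ ($N{\left(A \right)} = 2 A 2 A = 4 A^{2}$)
$u{\left(k \right)} = \frac{1}{9} - \frac{k}{3}$ ($u{\left(k \right)} = - \frac{-1 + 3 k}{9} = \frac{1}{9} - \frac{k}{3}$)
$\left(403 + j{\left(N{\left(3 \right)},\left(-1\right) \left(-5\right) \right)}\right) u{\left(5 \right)} = \left(403 + 4 \cdot 3^{2}\right) \left(\frac{1}{9} - \frac{5}{3}\right) = \left(403 + 4 \cdot 9\right) \left(\frac{1}{9} - \frac{5}{3}\right) = \left(403 + 36\right) \left(- \frac{14}{9}\right) = 439 \left(- \frac{14}{9}\right) = - \frac{6146}{9}$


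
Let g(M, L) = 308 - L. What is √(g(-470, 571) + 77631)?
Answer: 2*√19342 ≈ 278.15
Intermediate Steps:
√(g(-470, 571) + 77631) = √((308 - 1*571) + 77631) = √((308 - 571) + 77631) = √(-263 + 77631) = √77368 = 2*√19342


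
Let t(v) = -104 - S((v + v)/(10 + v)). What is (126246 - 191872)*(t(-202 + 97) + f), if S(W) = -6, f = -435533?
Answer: 28588720006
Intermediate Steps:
t(v) = -98 (t(v) = -104 - 1*(-6) = -104 + 6 = -98)
(126246 - 191872)*(t(-202 + 97) + f) = (126246 - 191872)*(-98 - 435533) = -65626*(-435631) = 28588720006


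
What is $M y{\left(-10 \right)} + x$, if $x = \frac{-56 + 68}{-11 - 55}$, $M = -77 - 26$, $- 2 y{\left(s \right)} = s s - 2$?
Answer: $\frac{55515}{11} \approx 5046.8$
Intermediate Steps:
$y{\left(s \right)} = 1 - \frac{s^{2}}{2}$ ($y{\left(s \right)} = - \frac{s s - 2}{2} = - \frac{s^{2} - 2}{2} = - \frac{-2 + s^{2}}{2} = 1 - \frac{s^{2}}{2}$)
$M = -103$
$x = - \frac{2}{11}$ ($x = \frac{12}{-66} = 12 \left(- \frac{1}{66}\right) = - \frac{2}{11} \approx -0.18182$)
$M y{\left(-10 \right)} + x = - 103 \left(1 - \frac{\left(-10\right)^{2}}{2}\right) - \frac{2}{11} = - 103 \left(1 - 50\right) - \frac{2}{11} = \left(-103\right) \left(-49\right) - \frac{2}{11} = 5047 - \frac{2}{11} = \frac{55515}{11}$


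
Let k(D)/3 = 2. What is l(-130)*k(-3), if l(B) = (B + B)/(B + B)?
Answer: 6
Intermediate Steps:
k(D) = 6 (k(D) = 3*2 = 6)
l(B) = 1 (l(B) = (2*B)/((2*B)) = (2*B)*(1/(2*B)) = 1)
l(-130)*k(-3) = 1*6 = 6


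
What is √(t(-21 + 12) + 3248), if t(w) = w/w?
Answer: 57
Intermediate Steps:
t(w) = 1
√(t(-21 + 12) + 3248) = √(1 + 3248) = √3249 = 57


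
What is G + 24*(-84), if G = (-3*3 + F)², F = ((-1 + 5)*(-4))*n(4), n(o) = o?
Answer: 3313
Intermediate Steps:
F = -64 (F = ((-1 + 5)*(-4))*4 = (4*(-4))*4 = -16*4 = -64)
G = 5329 (G = (-3*3 - 64)² = (-9 - 64)² = (-73)² = 5329)
G + 24*(-84) = 5329 + 24*(-84) = 5329 - 2016 = 3313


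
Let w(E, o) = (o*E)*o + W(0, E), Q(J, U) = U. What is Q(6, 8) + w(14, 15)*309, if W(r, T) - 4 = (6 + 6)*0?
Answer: 974594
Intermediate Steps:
W(r, T) = 4 (W(r, T) = 4 + (6 + 6)*0 = 4 + 12*0 = 4 + 0 = 4)
w(E, o) = 4 + E*o² (w(E, o) = (o*E)*o + 4 = (E*o)*o + 4 = E*o² + 4 = 4 + E*o²)
Q(6, 8) + w(14, 15)*309 = 8 + (4 + 14*15²)*309 = 8 + (4 + 14*225)*309 = 8 + (4 + 3150)*309 = 8 + 3154*309 = 8 + 974586 = 974594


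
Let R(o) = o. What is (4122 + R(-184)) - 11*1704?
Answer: -14806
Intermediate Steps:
(4122 + R(-184)) - 11*1704 = (4122 - 184) - 11*1704 = 3938 - 18744 = -14806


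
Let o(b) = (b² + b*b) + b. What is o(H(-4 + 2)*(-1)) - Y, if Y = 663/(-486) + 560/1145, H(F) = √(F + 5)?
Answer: 255053/37098 - √3 ≈ 5.1431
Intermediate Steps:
H(F) = √(5 + F)
o(b) = b + 2*b² (o(b) = (b² + b²) + b = 2*b² + b = b + 2*b²)
Y = -32465/37098 (Y = 663*(-1/486) + 560*(1/1145) = -221/162 + 112/229 = -32465/37098 ≈ -0.87511)
o(H(-4 + 2)*(-1)) - Y = (√(5 + (-4 + 2))*(-1))*(1 + 2*(√(5 + (-4 + 2))*(-1))) - 1*(-32465/37098) = (√(5 - 2)*(-1))*(1 + 2*(√(5 - 2)*(-1))) + 32465/37098 = (√3*(-1))*(1 + 2*(√3*(-1))) + 32465/37098 = (-√3)*(1 + 2*(-√3)) + 32465/37098 = (-√3)*(1 - 2*√3) + 32465/37098 = -√3*(1 - 2*√3) + 32465/37098 = 32465/37098 - √3*(1 - 2*√3)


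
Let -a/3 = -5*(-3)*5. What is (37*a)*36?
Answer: -299700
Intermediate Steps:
a = -225 (a = -3*(-5*(-3))*5 = -45*5 = -3*75 = -225)
(37*a)*36 = (37*(-225))*36 = -8325*36 = -299700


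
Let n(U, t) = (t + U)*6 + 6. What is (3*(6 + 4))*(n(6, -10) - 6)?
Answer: -720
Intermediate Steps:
n(U, t) = 6 + 6*U + 6*t (n(U, t) = (U + t)*6 + 6 = (6*U + 6*t) + 6 = 6 + 6*U + 6*t)
(3*(6 + 4))*(n(6, -10) - 6) = (3*(6 + 4))*((6 + 6*6 + 6*(-10)) - 6) = (3*10)*((6 + 36 - 60) - 6) = 30*(-18 - 6) = 30*(-24) = -720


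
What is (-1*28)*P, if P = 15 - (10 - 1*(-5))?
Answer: 0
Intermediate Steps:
P = 0 (P = 15 - (10 + 5) = 15 - 1*15 = 15 - 15 = 0)
(-1*28)*P = -1*28*0 = -28*0 = 0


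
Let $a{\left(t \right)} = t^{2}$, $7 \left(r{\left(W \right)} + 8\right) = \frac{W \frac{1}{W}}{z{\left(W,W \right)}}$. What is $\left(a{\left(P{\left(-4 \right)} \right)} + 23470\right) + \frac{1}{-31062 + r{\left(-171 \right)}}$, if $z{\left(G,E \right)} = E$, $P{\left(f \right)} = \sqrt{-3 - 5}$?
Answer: $\frac{872570337245}{37190791} \approx 23462.0$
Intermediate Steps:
$P{\left(f \right)} = 2 i \sqrt{2}$ ($P{\left(f \right)} = \sqrt{-8} = 2 i \sqrt{2}$)
$r{\left(W \right)} = -8 + \frac{1}{7 W}$ ($r{\left(W \right)} = -8 + \frac{\frac{W}{W} \frac{1}{W}}{7} = -8 + \frac{1 \frac{1}{W}}{7} = -8 + \frac{1}{7 W}$)
$\left(a{\left(P{\left(-4 \right)} \right)} + 23470\right) + \frac{1}{-31062 + r{\left(-171 \right)}} = \left(\left(2 i \sqrt{2}\right)^{2} + 23470\right) + \frac{1}{-31062 - \left(8 - \frac{1}{7 \left(-171\right)}\right)} = \left(-8 + 23470\right) + \frac{1}{-31062 + \left(-8 + \frac{1}{7} \left(- \frac{1}{171}\right)\right)} = 23462 + \frac{1}{-31062 - \frac{9577}{1197}} = 23462 + \frac{1}{- \frac{37190791}{1197}} = 23462 - \frac{1197}{37190791} = \frac{872570337245}{37190791}$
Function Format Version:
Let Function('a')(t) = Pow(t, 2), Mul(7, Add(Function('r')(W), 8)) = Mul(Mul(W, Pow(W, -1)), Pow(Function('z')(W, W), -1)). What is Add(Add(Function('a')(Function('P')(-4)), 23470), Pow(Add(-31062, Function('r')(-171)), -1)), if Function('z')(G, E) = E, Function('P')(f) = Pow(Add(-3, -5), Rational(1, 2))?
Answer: Rational(872570337245, 37190791) ≈ 23462.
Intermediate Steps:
Function('P')(f) = Mul(2, I, Pow(2, Rational(1, 2))) (Function('P')(f) = Pow(-8, Rational(1, 2)) = Mul(2, I, Pow(2, Rational(1, 2))))
Function('r')(W) = Add(-8, Mul(Rational(1, 7), Pow(W, -1))) (Function('r')(W) = Add(-8, Mul(Rational(1, 7), Mul(Mul(W, Pow(W, -1)), Pow(W, -1)))) = Add(-8, Mul(Rational(1, 7), Mul(1, Pow(W, -1)))) = Add(-8, Mul(Rational(1, 7), Pow(W, -1))))
Add(Add(Function('a')(Function('P')(-4)), 23470), Pow(Add(-31062, Function('r')(-171)), -1)) = Add(Add(Pow(Mul(2, I, Pow(2, Rational(1, 2))), 2), 23470), Pow(Add(-31062, Add(-8, Mul(Rational(1, 7), Pow(-171, -1)))), -1)) = Add(Add(-8, 23470), Pow(Add(-31062, Add(-8, Mul(Rational(1, 7), Rational(-1, 171)))), -1)) = Add(23462, Pow(Add(-31062, Add(-8, Rational(-1, 1197))), -1)) = Add(23462, Pow(Add(-31062, Rational(-9577, 1197)), -1)) = Add(23462, Pow(Rational(-37190791, 1197), -1)) = Add(23462, Rational(-1197, 37190791)) = Rational(872570337245, 37190791)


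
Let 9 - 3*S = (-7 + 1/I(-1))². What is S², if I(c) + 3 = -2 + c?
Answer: 2325625/11664 ≈ 199.38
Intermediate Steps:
I(c) = -5 + c (I(c) = -3 + (-2 + c) = -5 + c)
S = -1525/108 (S = 3 - (-7 + 1/(-5 - 1))²/3 = 3 - (-7 + 1/(-6))²/3 = 3 - (-7 - ⅙)²/3 = 3 - (-43/6)²/3 = 3 - ⅓*1849/36 = 3 - 1849/108 = -1525/108 ≈ -14.120)
S² = (-1525/108)² = 2325625/11664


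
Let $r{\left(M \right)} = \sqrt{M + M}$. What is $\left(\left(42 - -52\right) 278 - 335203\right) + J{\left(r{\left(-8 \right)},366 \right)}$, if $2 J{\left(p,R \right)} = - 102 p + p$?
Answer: $-309071 - 202 i \approx -3.0907 \cdot 10^{5} - 202.0 i$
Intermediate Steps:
$r{\left(M \right)} = \sqrt{2} \sqrt{M}$ ($r{\left(M \right)} = \sqrt{2 M} = \sqrt{2} \sqrt{M}$)
$J{\left(p,R \right)} = - \frac{101 p}{2}$ ($J{\left(p,R \right)} = \frac{- 102 p + p}{2} = \frac{\left(-101\right) p}{2} = - \frac{101 p}{2}$)
$\left(\left(42 - -52\right) 278 - 335203\right) + J{\left(r{\left(-8 \right)},366 \right)} = \left(\left(42 - -52\right) 278 - 335203\right) - \frac{101 \sqrt{2} \sqrt{-8}}{2} = \left(\left(42 + \left(-8 + 60\right)\right) 278 - 335203\right) - \frac{101 \sqrt{2} \cdot 2 i \sqrt{2}}{2} = \left(\left(42 + 52\right) 278 - 335203\right) - \frac{101 \cdot 4 i}{2} = \left(94 \cdot 278 - 335203\right) - 202 i = \left(26132 - 335203\right) - 202 i = -309071 - 202 i$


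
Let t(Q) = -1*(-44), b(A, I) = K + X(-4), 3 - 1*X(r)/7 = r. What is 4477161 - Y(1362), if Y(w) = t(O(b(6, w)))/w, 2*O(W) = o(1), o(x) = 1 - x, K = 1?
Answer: 3048946619/681 ≈ 4.4772e+6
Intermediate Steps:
X(r) = 21 - 7*r
b(A, I) = 50 (b(A, I) = 1 + (21 - 7*(-4)) = 1 + (21 + 28) = 1 + 49 = 50)
O(W) = 0 (O(W) = (1 - 1*1)/2 = (1 - 1)/2 = (1/2)*0 = 0)
t(Q) = 44
Y(w) = 44/w
4477161 - Y(1362) = 4477161 - 44/1362 = 4477161 - 1*22/681 = 4477161 - 22/681 = 3048946619/681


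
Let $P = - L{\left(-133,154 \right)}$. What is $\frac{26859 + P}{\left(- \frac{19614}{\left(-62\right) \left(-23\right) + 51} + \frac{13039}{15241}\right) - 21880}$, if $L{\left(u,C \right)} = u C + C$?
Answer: $- \frac{16860706793}{7822530437} \approx -2.1554$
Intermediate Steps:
$L{\left(u,C \right)} = C + C u$ ($L{\left(u,C \right)} = C u + C = C + C u$)
$P = 20328$ ($P = - 154 \left(1 - 133\right) = - 154 \left(-132\right) = \left(-1\right) \left(-20328\right) = 20328$)
$\frac{26859 + P}{\left(- \frac{19614}{\left(-62\right) \left(-23\right) + 51} + \frac{13039}{15241}\right) - 21880} = \frac{26859 + 20328}{\left(- \frac{19614}{\left(-62\right) \left(-23\right) + 51} + \frac{13039}{15241}\right) - 21880} = \frac{47187}{\left(- \frac{19614}{1426 + 51} + 13039 \cdot \frac{1}{15241}\right) - 21880} = \frac{47187}{\left(- \frac{19614}{1477} + \frac{13039}{15241}\right) - 21880} = \frac{47187}{\left(\left(-19614\right) \frac{1}{1477} + \frac{13039}{15241}\right) - 21880} = \frac{47187}{\left(- \frac{2802}{211} + \frac{13039}{15241}\right) - 21880} = \frac{47187}{- \frac{39954053}{3215851} - 21880} = \frac{47187}{- \frac{70402773933}{3215851}} = 47187 \left(- \frac{3215851}{70402773933}\right) = - \frac{16860706793}{7822530437}$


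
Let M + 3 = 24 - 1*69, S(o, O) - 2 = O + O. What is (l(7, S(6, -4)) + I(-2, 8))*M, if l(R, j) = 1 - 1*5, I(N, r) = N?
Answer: 288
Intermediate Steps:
S(o, O) = 2 + 2*O (S(o, O) = 2 + (O + O) = 2 + 2*O)
M = -48 (M = -3 + (24 - 1*69) = -3 + (24 - 69) = -3 - 45 = -48)
l(R, j) = -4 (l(R, j) = 1 - 5 = -4)
(l(7, S(6, -4)) + I(-2, 8))*M = (-4 - 2)*(-48) = -6*(-48) = 288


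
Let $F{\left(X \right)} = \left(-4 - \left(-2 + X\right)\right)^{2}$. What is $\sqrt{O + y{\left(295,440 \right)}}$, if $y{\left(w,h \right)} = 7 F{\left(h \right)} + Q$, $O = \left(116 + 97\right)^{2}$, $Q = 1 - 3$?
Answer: $7 \sqrt{28835} \approx 1188.7$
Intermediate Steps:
$Q = -2$ ($Q = 1 - 3 = -2$)
$O = 45369$ ($O = 213^{2} = 45369$)
$F{\left(X \right)} = \left(-2 - X\right)^{2}$
$y{\left(w,h \right)} = -2 + 7 \left(2 + h\right)^{2}$ ($y{\left(w,h \right)} = 7 \left(2 + h\right)^{2} - 2 = -2 + 7 \left(2 + h\right)^{2}$)
$\sqrt{O + y{\left(295,440 \right)}} = \sqrt{45369 - \left(2 - 7 \left(2 + 440\right)^{2}\right)} = \sqrt{45369 - \left(2 - 7 \cdot 442^{2}\right)} = \sqrt{45369 + \left(-2 + 7 \cdot 195364\right)} = \sqrt{45369 + \left(-2 + 1367548\right)} = \sqrt{45369 + 1367546} = \sqrt{1412915} = 7 \sqrt{28835}$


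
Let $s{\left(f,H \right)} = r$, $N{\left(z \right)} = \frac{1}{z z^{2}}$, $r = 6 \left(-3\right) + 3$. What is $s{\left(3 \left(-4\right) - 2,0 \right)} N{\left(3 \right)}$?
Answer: $- \frac{5}{9} \approx -0.55556$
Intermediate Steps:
$r = -15$ ($r = -18 + 3 = -15$)
$N{\left(z \right)} = \frac{1}{z^{3}}$
$s{\left(f,H \right)} = -15$
$s{\left(3 \left(-4\right) - 2,0 \right)} N{\left(3 \right)} = - \frac{15}{27} = \left(-15\right) \frac{1}{27} = - \frac{5}{9}$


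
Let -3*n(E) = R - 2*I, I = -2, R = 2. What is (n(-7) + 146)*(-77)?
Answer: -11088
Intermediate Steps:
n(E) = -2 (n(E) = -(2 - 2*(-2))/3 = -(2 + 4)/3 = -1/3*6 = -2)
(n(-7) + 146)*(-77) = (-2 + 146)*(-77) = 144*(-77) = -11088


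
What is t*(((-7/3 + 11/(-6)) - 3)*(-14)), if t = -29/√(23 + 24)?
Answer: -8729*√47/141 ≈ -424.42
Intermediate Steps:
t = -29*√47/47 ≈ -4.2301
t*(((-7/3 + 11/(-6)) - 3)*(-14)) = (-29*√47/47)*(((-7/3 + 11/(-6)) - 3)*(-14)) = (-29*√47/47)*(((-7*⅓ + 11*(-⅙)) - 3)*(-14)) = (-29*√47/47)*(((-7/3 - 11/6) - 3)*(-14)) = (-29*√47/47)*((-25/6 - 3)*(-14)) = (-29*√47/47)*(-43/6*(-14)) = -29*√47/47*(301/3) = -8729*√47/141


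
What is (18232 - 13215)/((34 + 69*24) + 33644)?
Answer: 5017/35334 ≈ 0.14199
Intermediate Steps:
(18232 - 13215)/((34 + 69*24) + 33644) = 5017/((34 + 1656) + 33644) = 5017/(1690 + 33644) = 5017/35334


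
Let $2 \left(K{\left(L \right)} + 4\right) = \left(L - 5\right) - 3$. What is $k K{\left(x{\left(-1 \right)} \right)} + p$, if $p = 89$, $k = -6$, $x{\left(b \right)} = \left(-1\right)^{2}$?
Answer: $134$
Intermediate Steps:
$x{\left(b \right)} = 1$
$K{\left(L \right)} = -8 + \frac{L}{2}$ ($K{\left(L \right)} = -4 + \frac{\left(L - 5\right) - 3}{2} = -4 + \frac{\left(-5 + L\right) - 3}{2} = -4 + \frac{-8 + L}{2} = -4 + \left(-4 + \frac{L}{2}\right) = -8 + \frac{L}{2}$)
$k K{\left(x{\left(-1 \right)} \right)} + p = - 6 \left(-8 + \frac{1}{2} \cdot 1\right) + 89 = - 6 \left(-8 + \frac{1}{2}\right) + 89 = \left(-6\right) \left(- \frac{15}{2}\right) + 89 = 45 + 89 = 134$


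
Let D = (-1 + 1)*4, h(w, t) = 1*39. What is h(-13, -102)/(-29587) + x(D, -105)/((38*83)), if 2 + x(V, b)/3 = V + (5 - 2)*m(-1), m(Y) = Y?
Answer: -566811/93317398 ≈ -0.0060740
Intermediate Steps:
h(w, t) = 39
D = 0 (D = 0*4 = 0)
x(V, b) = -15 + 3*V (x(V, b) = -6 + 3*(V + (5 - 2)*(-1)) = -6 + 3*(V + 3*(-1)) = -6 + 3*(V - 3) = -6 + 3*(-3 + V) = -6 + (-9 + 3*V) = -15 + 3*V)
h(-13, -102)/(-29587) + x(D, -105)/((38*83)) = 39/(-29587) + (-15 + 3*0)/((38*83)) = 39*(-1/29587) + (-15 + 0)/3154 = -39/29587 - 15*1/3154 = -39/29587 - 15/3154 = -566811/93317398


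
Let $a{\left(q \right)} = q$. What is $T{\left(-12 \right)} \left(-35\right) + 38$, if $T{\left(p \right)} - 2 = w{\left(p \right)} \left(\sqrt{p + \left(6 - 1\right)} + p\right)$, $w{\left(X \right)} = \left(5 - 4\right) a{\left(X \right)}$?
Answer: $-5072 + 420 i \sqrt{7} \approx -5072.0 + 1111.2 i$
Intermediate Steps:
$w{\left(X \right)} = X$ ($w{\left(X \right)} = \left(5 - 4\right) X = 1 X = X$)
$T{\left(p \right)} = 2 + p \left(p + \sqrt{5 + p}\right)$ ($T{\left(p \right)} = 2 + p \left(\sqrt{p + \left(6 - 1\right)} + p\right) = 2 + p \left(\sqrt{p + 5} + p\right) = 2 + p \left(\sqrt{5 + p} + p\right) = 2 + p \left(p + \sqrt{5 + p}\right)$)
$T{\left(-12 \right)} \left(-35\right) + 38 = \left(2 + \left(-12\right)^{2} - 12 \sqrt{5 - 12}\right) \left(-35\right) + 38 = \left(2 + 144 - 12 \sqrt{-7}\right) \left(-35\right) + 38 = \left(2 + 144 - 12 i \sqrt{7}\right) \left(-35\right) + 38 = \left(146 - 12 i \sqrt{7}\right) \left(-35\right) + 38 = \left(-5110 + 420 i \sqrt{7}\right) + 38 = -5072 + 420 i \sqrt{7}$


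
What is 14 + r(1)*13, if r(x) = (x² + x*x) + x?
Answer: 53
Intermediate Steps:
r(x) = x + 2*x² (r(x) = (x² + x²) + x = 2*x² + x = x + 2*x²)
14 + r(1)*13 = 14 + (1*(1 + 2*1))*13 = 14 + (1*(1 + 2))*13 = 14 + (1*3)*13 = 14 + 3*13 = 14 + 39 = 53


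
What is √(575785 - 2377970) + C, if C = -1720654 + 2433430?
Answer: 712776 + I*√1802185 ≈ 7.1278e+5 + 1342.5*I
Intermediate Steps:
C = 712776
√(575785 - 2377970) + C = √(575785 - 2377970) + 712776 = √(-1802185) + 712776 = I*√1802185 + 712776 = 712776 + I*√1802185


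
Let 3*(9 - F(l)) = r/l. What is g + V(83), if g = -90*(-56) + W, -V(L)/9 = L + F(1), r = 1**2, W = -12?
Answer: 4203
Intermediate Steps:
r = 1
F(l) = 9 - 1/(3*l)
V(L) = -78 - 9*L (V(L) = -9*(L + (9 - 1/3/1)) = -9*(L + (9 - 1/3*1)) = -9*(L + (9 - 1/3)) = -9*(L + 26/3) = -9*(26/3 + L) = -78 - 9*L)
g = 5028 (g = -90*(-56) - 12 = 5040 - 12 = 5028)
g + V(83) = 5028 + (-78 - 9*83) = 5028 + (-78 - 747) = 5028 - 825 = 4203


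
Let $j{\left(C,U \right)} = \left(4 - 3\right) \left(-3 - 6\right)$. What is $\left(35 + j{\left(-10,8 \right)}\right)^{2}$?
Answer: $676$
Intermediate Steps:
$j{\left(C,U \right)} = -9$ ($j{\left(C,U \right)} = 1 \left(-9\right) = -9$)
$\left(35 + j{\left(-10,8 \right)}\right)^{2} = \left(35 - 9\right)^{2} = 26^{2} = 676$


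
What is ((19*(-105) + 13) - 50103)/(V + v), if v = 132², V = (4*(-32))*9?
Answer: -52085/16272 ≈ -3.2009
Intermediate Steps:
V = -1152 (V = -128*9 = -1152)
v = 17424
((19*(-105) + 13) - 50103)/(V + v) = ((19*(-105) + 13) - 50103)/(-1152 + 17424) = ((-1995 + 13) - 50103)/16272 = (-1982 - 50103)*(1/16272) = -52085*1/16272 = -52085/16272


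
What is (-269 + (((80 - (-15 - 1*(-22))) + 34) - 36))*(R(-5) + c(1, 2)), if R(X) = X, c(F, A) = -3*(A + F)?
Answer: 2772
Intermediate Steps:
c(F, A) = -3*A - 3*F
(-269 + (((80 - (-15 - 1*(-22))) + 34) - 36))*(R(-5) + c(1, 2)) = (-269 + (((80 - (-15 - 1*(-22))) + 34) - 36))*(-5 + (-3*2 - 3*1)) = (-269 + (((80 - (-15 + 22)) + 34) - 36))*(-5 + (-6 - 3)) = (-269 + (((80 - 1*7) + 34) - 36))*(-5 - 9) = (-269 + (((80 - 7) + 34) - 36))*(-14) = (-269 + ((73 + 34) - 36))*(-14) = (-269 + (107 - 36))*(-14) = (-269 + 71)*(-14) = -198*(-14) = 2772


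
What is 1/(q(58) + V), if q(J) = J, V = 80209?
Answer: 1/80267 ≈ 1.2458e-5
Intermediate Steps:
1/(q(58) + V) = 1/(58 + 80209) = 1/80267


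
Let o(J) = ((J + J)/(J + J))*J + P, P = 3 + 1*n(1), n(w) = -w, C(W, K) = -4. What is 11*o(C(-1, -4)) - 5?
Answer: -27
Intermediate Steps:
P = 2 (P = 3 + 1*(-1*1) = 3 + 1*(-1) = 3 - 1 = 2)
o(J) = 2 + J (o(J) = ((J + J)/(J + J))*J + 2 = ((2*J)/((2*J)))*J + 2 = ((2*J)*(1/(2*J)))*J + 2 = 1*J + 2 = J + 2 = 2 + J)
11*o(C(-1, -4)) - 5 = 11*(2 - 4) - 5 = 11*(-2) - 5 = -22 - 5 = -27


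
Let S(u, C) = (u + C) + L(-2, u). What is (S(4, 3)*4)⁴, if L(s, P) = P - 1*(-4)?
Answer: 12960000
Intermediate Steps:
L(s, P) = 4 + P (L(s, P) = P + 4 = 4 + P)
S(u, C) = 4 + C + 2*u (S(u, C) = (u + C) + (4 + u) = (C + u) + (4 + u) = 4 + C + 2*u)
(S(4, 3)*4)⁴ = ((4 + 3 + 2*4)*4)⁴ = ((4 + 3 + 8)*4)⁴ = (15*4)⁴ = 60⁴ = 12960000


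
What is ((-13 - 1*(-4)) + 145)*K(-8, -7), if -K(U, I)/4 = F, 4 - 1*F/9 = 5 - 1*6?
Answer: -24480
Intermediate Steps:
F = 45 (F = 36 - 9*(5 - 1*6) = 36 - 9*(5 - 6) = 36 - 9*(-1) = 36 + 9 = 45)
K(U, I) = -180 (K(U, I) = -4*45 = -180)
((-13 - 1*(-4)) + 145)*K(-8, -7) = ((-13 - 1*(-4)) + 145)*(-180) = ((-13 + 4) + 145)*(-180) = (-9 + 145)*(-180) = 136*(-180) = -24480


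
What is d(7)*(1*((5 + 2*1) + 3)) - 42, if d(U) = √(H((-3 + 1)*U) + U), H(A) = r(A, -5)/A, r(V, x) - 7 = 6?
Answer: -42 + 5*√1190/7 ≈ -17.360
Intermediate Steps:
r(V, x) = 13 (r(V, x) = 7 + 6 = 13)
H(A) = 13/A
d(U) = √(U - 13/(2*U)) (d(U) = √(13/(((-3 + 1)*U)) + U) = √(13/((-2*U)) + U) = √(13*(-1/(2*U)) + U) = √(-13/(2*U) + U) = √(U - 13/(2*U)))
d(7)*(1*((5 + 2*1) + 3)) - 42 = (√(-26/7 + 4*7)/2)*(1*((5 + 2*1) + 3)) - 42 = (√(-26*⅐ + 28)/2)*(1*((5 + 2) + 3)) - 42 = (√(-26/7 + 28)/2)*(1*(7 + 3)) - 42 = (√(170/7)/2)*(1*10) - 42 = ((√1190/7)/2)*10 - 42 = (√1190/14)*10 - 42 = 5*√1190/7 - 42 = -42 + 5*√1190/7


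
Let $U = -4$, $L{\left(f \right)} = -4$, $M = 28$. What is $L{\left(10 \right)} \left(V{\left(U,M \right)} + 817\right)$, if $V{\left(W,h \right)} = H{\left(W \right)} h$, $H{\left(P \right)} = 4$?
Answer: $-3716$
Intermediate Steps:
$V{\left(W,h \right)} = 4 h$
$L{\left(10 \right)} \left(V{\left(U,M \right)} + 817\right) = - 4 \left(4 \cdot 28 + 817\right) = - 4 \left(112 + 817\right) = \left(-4\right) 929 = -3716$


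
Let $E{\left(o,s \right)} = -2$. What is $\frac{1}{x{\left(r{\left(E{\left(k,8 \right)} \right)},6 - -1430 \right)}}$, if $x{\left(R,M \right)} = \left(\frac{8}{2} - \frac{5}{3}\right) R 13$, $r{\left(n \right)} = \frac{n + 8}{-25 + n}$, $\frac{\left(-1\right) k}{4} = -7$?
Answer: $- \frac{27}{182} \approx -0.14835$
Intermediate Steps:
$k = 28$ ($k = \left(-4\right) \left(-7\right) = 28$)
$r{\left(n \right)} = \frac{8 + n}{-25 + n}$
$x{\left(R,M \right)} = \frac{91 R}{3}$ ($x{\left(R,M \right)} = \left(8 \cdot \frac{1}{2} - \frac{5}{3}\right) R 13 = \left(4 - \frac{5}{3}\right) R 13 = \frac{7 R}{3} \cdot 13 = \frac{91 R}{3}$)
$\frac{1}{x{\left(r{\left(E{\left(k,8 \right)} \right)},6 - -1430 \right)}} = \frac{1}{\frac{91}{3} \frac{8 - 2}{-25 - 2}} = \frac{1}{\frac{91}{3} \frac{1}{-27} \cdot 6} = \frac{1}{\frac{91}{3} \left(\left(- \frac{1}{27}\right) 6\right)} = \frac{1}{\frac{91}{3} \left(- \frac{2}{9}\right)} = \frac{1}{- \frac{182}{27}} = - \frac{27}{182}$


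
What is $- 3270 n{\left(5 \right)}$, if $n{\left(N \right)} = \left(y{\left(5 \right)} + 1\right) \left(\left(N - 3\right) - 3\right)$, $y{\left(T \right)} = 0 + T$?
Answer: $19620$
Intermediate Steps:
$y{\left(T \right)} = T$
$n{\left(N \right)} = -36 + 6 N$ ($n{\left(N \right)} = \left(5 + 1\right) \left(\left(N - 3\right) - 3\right) = 6 \left(\left(-3 + N\right) - 3\right) = 6 \left(-6 + N\right) = -36 + 6 N$)
$- 3270 n{\left(5 \right)} = - 3270 \left(-36 + 6 \cdot 5\right) = - 3270 \left(-36 + 30\right) = \left(-3270\right) \left(-6\right) = 19620$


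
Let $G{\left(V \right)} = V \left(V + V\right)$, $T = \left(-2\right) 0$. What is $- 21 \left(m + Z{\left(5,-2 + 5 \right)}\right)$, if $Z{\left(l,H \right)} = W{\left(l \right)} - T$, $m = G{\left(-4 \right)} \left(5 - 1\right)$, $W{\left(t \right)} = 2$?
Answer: $-2730$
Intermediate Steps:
$T = 0$
$G{\left(V \right)} = 2 V^{2}$ ($G{\left(V \right)} = V 2 V = 2 V^{2}$)
$m = 128$ ($m = 2 \left(-4\right)^{2} \left(5 - 1\right) = 2 \cdot 16 \cdot 4 = 32 \cdot 4 = 128$)
$Z{\left(l,H \right)} = 2$ ($Z{\left(l,H \right)} = 2 - 0 = 2 + 0 = 2$)
$- 21 \left(m + Z{\left(5,-2 + 5 \right)}\right) = - 21 \left(128 + 2\right) = \left(-21\right) 130 = -2730$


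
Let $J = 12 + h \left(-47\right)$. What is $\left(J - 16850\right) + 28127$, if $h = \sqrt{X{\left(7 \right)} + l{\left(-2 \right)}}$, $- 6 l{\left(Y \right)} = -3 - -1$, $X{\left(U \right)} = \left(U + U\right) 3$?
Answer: $11289 - \frac{47 \sqrt{381}}{3} \approx 10983.0$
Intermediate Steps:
$X{\left(U \right)} = 6 U$ ($X{\left(U \right)} = 2 U 3 = 6 U$)
$l{\left(Y \right)} = \frac{1}{3}$ ($l{\left(Y \right)} = - \frac{-3 - -1}{6} = - \frac{-3 + 1}{6} = \left(- \frac{1}{6}\right) \left(-2\right) = \frac{1}{3}$)
$h = \frac{\sqrt{381}}{3}$ ($h = \sqrt{6 \cdot 7 + \frac{1}{3}} = \sqrt{42 + \frac{1}{3}} = \sqrt{\frac{127}{3}} = \frac{\sqrt{381}}{3} \approx 6.5064$)
$J = 12 - \frac{47 \sqrt{381}}{3}$ ($J = 12 + \frac{\sqrt{381}}{3} \left(-47\right) = 12 - \frac{47 \sqrt{381}}{3} \approx -293.8$)
$\left(J - 16850\right) + 28127 = \left(\left(12 - \frac{47 \sqrt{381}}{3}\right) - 16850\right) + 28127 = \left(-16838 - \frac{47 \sqrt{381}}{3}\right) + 28127 = 11289 - \frac{47 \sqrt{381}}{3}$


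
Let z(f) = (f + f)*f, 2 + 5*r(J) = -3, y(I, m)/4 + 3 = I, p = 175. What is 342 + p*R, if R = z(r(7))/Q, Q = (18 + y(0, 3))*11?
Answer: 11461/33 ≈ 347.30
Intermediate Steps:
y(I, m) = -12 + 4*I
r(J) = -1 (r(J) = -⅖ + (⅕)*(-3) = -⅖ - ⅗ = -1)
Q = 66 (Q = (18 + (-12 + 4*0))*11 = (18 + (-12 + 0))*11 = (18 - 12)*11 = 6*11 = 66)
z(f) = 2*f² (z(f) = (2*f)*f = 2*f²)
R = 1/33 (R = (2*(-1)²)/66 = (2*1)*(1/66) = 2*(1/66) = 1/33 ≈ 0.030303)
342 + p*R = 342 + 175*(1/33) = 342 + 175/33 = 11461/33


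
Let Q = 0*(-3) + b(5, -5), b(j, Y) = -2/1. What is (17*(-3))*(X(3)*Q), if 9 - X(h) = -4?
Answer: 1326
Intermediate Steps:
b(j, Y) = -2 (b(j, Y) = -2*1 = -2)
X(h) = 13 (X(h) = 9 - 1*(-4) = 9 + 4 = 13)
Q = -2 (Q = 0*(-3) - 2 = 0 - 2 = -2)
(17*(-3))*(X(3)*Q) = (17*(-3))*(13*(-2)) = -51*(-26) = 1326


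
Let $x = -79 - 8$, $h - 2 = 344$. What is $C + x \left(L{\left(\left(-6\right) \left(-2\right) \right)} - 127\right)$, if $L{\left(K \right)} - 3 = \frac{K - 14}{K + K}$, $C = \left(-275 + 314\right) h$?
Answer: $\frac{97157}{4} \approx 24289.0$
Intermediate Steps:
$h = 346$ ($h = 2 + 344 = 346$)
$x = -87$ ($x = -79 - 8 = -87$)
$C = 13494$ ($C = \left(-275 + 314\right) 346 = 39 \cdot 346 = 13494$)
$L{\left(K \right)} = 3 + \frac{-14 + K}{2 K}$ ($L{\left(K \right)} = 3 + \frac{K - 14}{K + K} = 3 + \frac{-14 + K}{2 K}$)
$C + x \left(L{\left(\left(-6\right) \left(-2\right) \right)} - 127\right) = 13494 - 87 \left(\left(\frac{7}{2} - \frac{7}{\left(-6\right) \left(-2\right)}\right) - 127\right) = 13494 - 87 \left(\left(\frac{7}{2} - \frac{7}{12}\right) - 127\right) = 13494 - 87 \left(\frac{35}{12} - 127\right) = 13494 - - \frac{43181}{4} = 13494 + \frac{43181}{4} = \frac{97157}{4}$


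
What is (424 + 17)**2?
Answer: 194481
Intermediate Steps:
(424 + 17)**2 = 441**2 = 194481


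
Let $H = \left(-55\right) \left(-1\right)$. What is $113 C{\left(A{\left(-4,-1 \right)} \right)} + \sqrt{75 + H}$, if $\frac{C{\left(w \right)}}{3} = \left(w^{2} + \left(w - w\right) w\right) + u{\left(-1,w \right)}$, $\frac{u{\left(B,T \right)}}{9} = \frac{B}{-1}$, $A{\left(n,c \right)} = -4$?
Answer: $8475 + \sqrt{130} \approx 8486.4$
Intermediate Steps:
$u{\left(B,T \right)} = - 9 B$ ($u{\left(B,T \right)} = 9 \frac{B}{-1} = 9 B \left(-1\right) = 9 \left(- B\right) = - 9 B$)
$H = 55$
$C{\left(w \right)} = 27 + 3 w^{2}$ ($C{\left(w \right)} = 3 \left(\left(w^{2} + \left(w - w\right) w\right) - -9\right) = 3 \left(\left(w^{2} + 0 w\right) + 9\right) = 3 \left(\left(w^{2} + 0\right) + 9\right) = 3 \left(w^{2} + 9\right) = 3 \left(9 + w^{2}\right) = 27 + 3 w^{2}$)
$113 C{\left(A{\left(-4,-1 \right)} \right)} + \sqrt{75 + H} = 113 \left(27 + 3 \left(-4\right)^{2}\right) + \sqrt{75 + 55} = 113 \left(27 + 3 \cdot 16\right) + \sqrt{130} = 113 \left(27 + 48\right) + \sqrt{130} = 113 \cdot 75 + \sqrt{130} = 8475 + \sqrt{130}$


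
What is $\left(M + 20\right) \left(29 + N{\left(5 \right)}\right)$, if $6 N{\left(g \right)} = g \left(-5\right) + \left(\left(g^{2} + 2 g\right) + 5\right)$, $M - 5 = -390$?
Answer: $- \frac{22995}{2} \approx -11498.0$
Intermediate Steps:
$M = -385$ ($M = 5 - 390 = -385$)
$N{\left(g \right)} = \frac{5}{6} - \frac{g}{2} + \frac{g^{2}}{6}$ ($N{\left(g \right)} = \frac{g \left(-5\right) + \left(\left(g^{2} + 2 g\right) + 5\right)}{6} = \frac{- 5 g + \left(5 + g^{2} + 2 g\right)}{6} = \frac{5 + g^{2} - 3 g}{6} = \frac{5}{6} - \frac{g}{2} + \frac{g^{2}}{6}$)
$\left(M + 20\right) \left(29 + N{\left(5 \right)}\right) = \left(-385 + 20\right) \left(29 + \left(\frac{5}{6} - \frac{5}{2} + \frac{5^{2}}{6}\right)\right) = - 365 \left(29 + \left(\frac{5}{6} - \frac{5}{2} + \frac{1}{6} \cdot 25\right)\right) = - 365 \left(29 + \left(\frac{5}{6} - \frac{5}{2} + \frac{25}{6}\right)\right) = - 365 \left(29 + \frac{5}{2}\right) = \left(-365\right) \frac{63}{2} = - \frac{22995}{2}$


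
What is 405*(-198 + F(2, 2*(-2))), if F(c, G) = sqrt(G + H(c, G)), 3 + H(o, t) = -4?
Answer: -80190 + 405*I*sqrt(11) ≈ -80190.0 + 1343.2*I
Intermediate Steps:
H(o, t) = -7 (H(o, t) = -3 - 4 = -7)
F(c, G) = sqrt(-7 + G) (F(c, G) = sqrt(G - 7) = sqrt(-7 + G))
405*(-198 + F(2, 2*(-2))) = 405*(-198 + sqrt(-7 + 2*(-2))) = 405*(-198 + sqrt(-7 - 4)) = 405*(-198 + sqrt(-11)) = 405*(-198 + I*sqrt(11)) = -80190 + 405*I*sqrt(11)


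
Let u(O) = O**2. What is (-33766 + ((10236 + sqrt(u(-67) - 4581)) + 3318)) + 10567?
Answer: -9645 + 2*I*sqrt(23) ≈ -9645.0 + 9.5917*I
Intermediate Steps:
(-33766 + ((10236 + sqrt(u(-67) - 4581)) + 3318)) + 10567 = (-33766 + ((10236 + sqrt((-67)**2 - 4581)) + 3318)) + 10567 = (-33766 + ((10236 + sqrt(4489 - 4581)) + 3318)) + 10567 = (-33766 + ((10236 + sqrt(-92)) + 3318)) + 10567 = (-33766 + ((10236 + 2*I*sqrt(23)) + 3318)) + 10567 = (-33766 + (13554 + 2*I*sqrt(23))) + 10567 = (-20212 + 2*I*sqrt(23)) + 10567 = -9645 + 2*I*sqrt(23)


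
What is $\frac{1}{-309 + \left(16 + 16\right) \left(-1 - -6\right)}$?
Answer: $- \frac{1}{149} \approx -0.0067114$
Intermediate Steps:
$\frac{1}{-309 + \left(16 + 16\right) \left(-1 - -6\right)} = \frac{1}{-309 + 32 \left(-1 + 6\right)} = \frac{1}{-309 + 32 \cdot 5} = \frac{1}{-309 + 160} = \frac{1}{-149} = - \frac{1}{149}$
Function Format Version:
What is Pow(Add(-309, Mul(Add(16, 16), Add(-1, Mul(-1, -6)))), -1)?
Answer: Rational(-1, 149) ≈ -0.0067114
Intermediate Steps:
Pow(Add(-309, Mul(Add(16, 16), Add(-1, Mul(-1, -6)))), -1) = Pow(Add(-309, Mul(32, Add(-1, 6))), -1) = Pow(Add(-309, Mul(32, 5)), -1) = Pow(Add(-309, 160), -1) = Pow(-149, -1) = Rational(-1, 149)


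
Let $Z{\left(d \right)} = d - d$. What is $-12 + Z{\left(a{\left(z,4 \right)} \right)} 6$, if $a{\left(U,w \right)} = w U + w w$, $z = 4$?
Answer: $-12$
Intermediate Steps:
$a{\left(U,w \right)} = w^{2} + U w$ ($a{\left(U,w \right)} = U w + w^{2} = w^{2} + U w$)
$Z{\left(d \right)} = 0$
$-12 + Z{\left(a{\left(z,4 \right)} \right)} 6 = -12 + 0 \cdot 6 = -12 + 0 = -12$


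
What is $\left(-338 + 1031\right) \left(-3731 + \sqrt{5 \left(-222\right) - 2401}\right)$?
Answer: $-2585583 + 693 i \sqrt{3511} \approx -2.5856 \cdot 10^{6} + 41063.0 i$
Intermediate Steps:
$\left(-338 + 1031\right) \left(-3731 + \sqrt{5 \left(-222\right) - 2401}\right) = 693 \left(-3731 + \sqrt{-1110 - 2401}\right) = 693 \left(-3731 + \sqrt{-3511}\right) = 693 \left(-3731 + i \sqrt{3511}\right) = -2585583 + 693 i \sqrt{3511}$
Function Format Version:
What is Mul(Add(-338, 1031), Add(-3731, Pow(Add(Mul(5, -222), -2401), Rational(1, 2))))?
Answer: Add(-2585583, Mul(693, I, Pow(3511, Rational(1, 2)))) ≈ Add(-2.5856e+6, Mul(41063., I))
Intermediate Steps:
Mul(Add(-338, 1031), Add(-3731, Pow(Add(Mul(5, -222), -2401), Rational(1, 2)))) = Mul(693, Add(-3731, Pow(Add(-1110, -2401), Rational(1, 2)))) = Mul(693, Add(-3731, Pow(-3511, Rational(1, 2)))) = Mul(693, Add(-3731, Mul(I, Pow(3511, Rational(1, 2))))) = Add(-2585583, Mul(693, I, Pow(3511, Rational(1, 2))))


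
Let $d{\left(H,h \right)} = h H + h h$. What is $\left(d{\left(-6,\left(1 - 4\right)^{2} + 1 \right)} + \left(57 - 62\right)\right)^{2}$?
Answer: $1225$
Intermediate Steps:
$d{\left(H,h \right)} = h^{2} + H h$ ($d{\left(H,h \right)} = H h + h^{2} = h^{2} + H h$)
$\left(d{\left(-6,\left(1 - 4\right)^{2} + 1 \right)} + \left(57 - 62\right)\right)^{2} = \left(\left(\left(1 - 4\right)^{2} + 1\right) \left(-6 + \left(\left(1 - 4\right)^{2} + 1\right)\right) + \left(57 - 62\right)\right)^{2} = \left(\left(\left(-3\right)^{2} + 1\right) \left(-6 + \left(\left(-3\right)^{2} + 1\right)\right) + \left(57 - 62\right)\right)^{2} = \left(\left(9 + 1\right) \left(-6 + \left(9 + 1\right)\right) - 5\right)^{2} = \left(10 \left(-6 + 10\right) - 5\right)^{2} = \left(10 \cdot 4 - 5\right)^{2} = \left(40 - 5\right)^{2} = 35^{2} = 1225$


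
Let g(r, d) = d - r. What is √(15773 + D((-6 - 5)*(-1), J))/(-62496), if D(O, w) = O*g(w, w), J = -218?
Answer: -√15773/62496 ≈ -0.0020096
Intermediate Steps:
D(O, w) = 0 (D(O, w) = O*(w - w) = O*0 = 0)
√(15773 + D((-6 - 5)*(-1), J))/(-62496) = √(15773 + 0)/(-62496) = √15773*(-1/62496) = -√15773/62496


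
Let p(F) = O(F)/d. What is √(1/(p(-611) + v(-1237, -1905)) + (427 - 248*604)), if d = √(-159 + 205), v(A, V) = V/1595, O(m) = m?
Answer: √(-2617785664 - 29112582785*√46)/√(17526 + 194909*√46) ≈ 386.48*I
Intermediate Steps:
v(A, V) = V/1595 (v(A, V) = V*(1/1595) = V/1595)
d = √46 ≈ 6.7823
p(F) = F*√46/46 (p(F) = F/(√46) = F*(√46/46) = F*√46/46)
√(1/(p(-611) + v(-1237, -1905)) + (427 - 248*604)) = √(1/((1/46)*(-611)*√46 + (1/1595)*(-1905)) + (427 - 248*604)) = √(1/(-611*√46/46 - 381/319) + (427 - 149792)) = √(1/(-381/319 - 611*√46/46) - 149365) = √(-149365 + 1/(-381/319 - 611*√46/46))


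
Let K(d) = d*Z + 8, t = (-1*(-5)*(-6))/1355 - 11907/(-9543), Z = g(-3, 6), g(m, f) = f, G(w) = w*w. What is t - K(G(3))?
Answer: -52390649/862051 ≈ -60.774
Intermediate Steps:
G(w) = w²
Z = 6
t = 1056513/862051 (t = (5*(-6))*(1/1355) - 11907*(-1/9543) = -30*1/1355 + 3969/3181 = -6/271 + 3969/3181 = 1056513/862051 ≈ 1.2256)
K(d) = 8 + 6*d (K(d) = d*6 + 8 = 6*d + 8 = 8 + 6*d)
t - K(G(3)) = 1056513/862051 - (8 + 6*3²) = 1056513/862051 - (8 + 6*9) = 1056513/862051 - (8 + 54) = 1056513/862051 - 1*62 = 1056513/862051 - 62 = -52390649/862051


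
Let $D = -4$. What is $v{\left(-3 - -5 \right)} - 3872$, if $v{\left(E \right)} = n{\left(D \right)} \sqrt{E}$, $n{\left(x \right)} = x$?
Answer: $-3872 - 4 \sqrt{2} \approx -3877.7$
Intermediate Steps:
$v{\left(E \right)} = - 4 \sqrt{E}$
$v{\left(-3 - -5 \right)} - 3872 = - 4 \sqrt{-3 - -5} - 3872 = - 4 \sqrt{-3 + 5} - 3872 = - 4 \sqrt{2} - 3872 = -3872 - 4 \sqrt{2}$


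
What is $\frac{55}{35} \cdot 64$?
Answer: $\frac{704}{7} \approx 100.57$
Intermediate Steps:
$\frac{55}{35} \cdot 64 = 55 \cdot \frac{1}{35} \cdot 64 = \frac{11}{7} \cdot 64 = \frac{704}{7}$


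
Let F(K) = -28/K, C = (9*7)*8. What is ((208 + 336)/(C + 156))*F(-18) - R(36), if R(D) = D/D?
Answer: 419/1485 ≈ 0.28216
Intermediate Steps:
C = 504 (C = 63*8 = 504)
R(D) = 1
((208 + 336)/(C + 156))*F(-18) - R(36) = ((208 + 336)/(504 + 156))*(-28/(-18)) - 1*1 = (544/660)*(-28*(-1/18)) - 1 = (544*(1/660))*(14/9) - 1 = (136/165)*(14/9) - 1 = 1904/1485 - 1 = 419/1485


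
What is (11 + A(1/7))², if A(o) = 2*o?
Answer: 6241/49 ≈ 127.37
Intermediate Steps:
(11 + A(1/7))² = (11 + 2/7)² = (79/7)² = 6241/49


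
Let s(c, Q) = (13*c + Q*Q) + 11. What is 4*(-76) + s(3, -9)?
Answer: -173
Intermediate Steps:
s(c, Q) = 11 + Q**2 + 13*c (s(c, Q) = (13*c + Q**2) + 11 = (Q**2 + 13*c) + 11 = 11 + Q**2 + 13*c)
4*(-76) + s(3, -9) = 4*(-76) + (11 + (-9)**2 + 13*3) = -304 + (11 + 81 + 39) = -304 + 131 = -173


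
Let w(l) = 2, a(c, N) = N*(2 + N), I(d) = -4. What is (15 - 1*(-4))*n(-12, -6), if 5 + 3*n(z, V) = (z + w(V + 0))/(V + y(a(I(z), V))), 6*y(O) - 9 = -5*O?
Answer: -1425/49 ≈ -29.082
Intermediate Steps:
y(O) = 3/2 - 5*O/6 (y(O) = 3/2 + (-5*O)/6 = 3/2 - 5*O/6)
n(z, V) = -5/3 + (2 + z)/(3*(3/2 + V - 5*V*(2 + V)/6)) (n(z, V) = -5/3 + ((z + 2)/(V + (3/2 - 5*V*(2 + V)/6)))/3 = -5/3 + ((2 + z)/(V + (3/2 - 5*V*(2 + V)/6)))/3 = -5/3 + ((2 + z)/(3/2 + V - 5*V*(2 + V)/6))/3 = -5/3 + (2 + z)/(3*(3/2 + V - 5*V*(2 + V)/6)))
(15 - 1*(-4))*n(-12, -6) = (15 - 1*(-4))*((33 - 25*(-6)² - 20*(-6) - 6*(-12))/(3*(-9 + 4*(-6) + 5*(-6)²))) = (15 + 4)*((33 - 25*36 + 120 + 72)/(3*(-9 - 24 + 5*36))) = 19*((33 - 900 + 120 + 72)/(3*(-9 - 24 + 180))) = 19*((⅓)*(-675)/147) = 19*((⅓)*(1/147)*(-675)) = 19*(-75/49) = -1425/49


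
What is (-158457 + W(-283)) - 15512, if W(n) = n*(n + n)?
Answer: -13791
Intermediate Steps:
W(n) = 2*n**2 (W(n) = n*(2*n) = 2*n**2)
(-158457 + W(-283)) - 15512 = (-158457 + 2*(-283)**2) - 15512 = (-158457 + 2*80089) - 15512 = (-158457 + 160178) - 15512 = 1721 - 15512 = -13791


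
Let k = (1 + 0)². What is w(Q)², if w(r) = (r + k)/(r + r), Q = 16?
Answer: 289/1024 ≈ 0.28223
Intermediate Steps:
k = 1 (k = 1² = 1)
w(r) = (1 + r)/(2*r) (w(r) = (r + 1)/(r + r) = (1 + r)/((2*r)) = (1 + r)*(1/(2*r)) = (1 + r)/(2*r))
w(Q)² = ((½)*(1 + 16)/16)² = ((½)*(1/16)*17)² = (17/32)² = 289/1024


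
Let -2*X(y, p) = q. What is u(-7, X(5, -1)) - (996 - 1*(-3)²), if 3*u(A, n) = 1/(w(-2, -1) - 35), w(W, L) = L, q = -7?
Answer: -106597/108 ≈ -987.01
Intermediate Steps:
X(y, p) = 7/2 (X(y, p) = -½*(-7) = 7/2)
u(A, n) = -1/108 (u(A, n) = 1/(3*(-1 - 35)) = (⅓)/(-36) = (⅓)*(-1/36) = -1/108)
u(-7, X(5, -1)) - (996 - 1*(-3)²) = -1/108 - (996 - 1*(-3)²) = -1/108 - (996 - 1*9) = -1/108 - (996 - 9) = -1/108 - 1*987 = -1/108 - 987 = -106597/108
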